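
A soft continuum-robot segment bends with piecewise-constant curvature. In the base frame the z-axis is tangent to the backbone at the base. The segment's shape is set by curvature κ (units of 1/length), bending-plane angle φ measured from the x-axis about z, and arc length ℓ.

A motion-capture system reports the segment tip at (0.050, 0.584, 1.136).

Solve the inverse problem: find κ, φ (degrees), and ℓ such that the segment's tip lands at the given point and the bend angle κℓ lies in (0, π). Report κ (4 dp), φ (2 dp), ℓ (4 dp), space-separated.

0.7174 85.11 1.3280

ρ = √(x²+y²) = √(0.050² + 0.584²) = 0.58614
φ = atan2(y, x) mod 360° = atan2(0.584, 0.050) = 85.1065°
|p|² = ρ² + z² = 0.58614² + 1.136² = 1.63405
κ = 2ρ / |p|² = 2×0.58614 / 1.63405 = 0.71740
θ = 2·atan2(ρ, z) = 2·atan2(0.58614, 1.136) = 0.95268 rad
ℓ = θ/κ = 0.95268/0.71740 = 1.32795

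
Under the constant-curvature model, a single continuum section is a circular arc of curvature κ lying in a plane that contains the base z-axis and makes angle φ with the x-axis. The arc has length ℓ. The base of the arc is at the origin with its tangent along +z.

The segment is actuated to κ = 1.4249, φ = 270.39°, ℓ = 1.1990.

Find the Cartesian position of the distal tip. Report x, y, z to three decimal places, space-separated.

θ = κ·ℓ = 1.4249 × 1.1990 = 1.70846 rad
ρ = (1 − cos θ)/κ = (1 − -0.13722)/1.4249 = 0.79811
z = sin θ / κ = 0.99054/1.4249 = 0.69516
x = ρ cos φ = 0.79811 × cos(270.39°) = 0.00543
y = ρ sin φ = 0.79811 × sin(270.39°) = -0.79809

0.005 -0.798 0.695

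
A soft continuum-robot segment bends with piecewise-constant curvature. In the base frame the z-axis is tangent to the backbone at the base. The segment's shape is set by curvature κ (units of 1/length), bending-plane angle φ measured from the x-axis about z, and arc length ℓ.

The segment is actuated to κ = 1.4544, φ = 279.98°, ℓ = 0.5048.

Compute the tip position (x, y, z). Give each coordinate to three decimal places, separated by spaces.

θ = κ·ℓ = 1.4544 × 0.5048 = 0.73418 rad
ρ = (1 − cos θ)/κ = (1 − 0.74238)/1.4544 = 0.17713
z = sin θ / κ = 0.66998/1.4544 = 0.46066
x = ρ cos φ = 0.17713 × cos(279.98°) = 0.03070
y = ρ sin φ = 0.17713 × sin(279.98°) = -0.17445

0.031 -0.174 0.461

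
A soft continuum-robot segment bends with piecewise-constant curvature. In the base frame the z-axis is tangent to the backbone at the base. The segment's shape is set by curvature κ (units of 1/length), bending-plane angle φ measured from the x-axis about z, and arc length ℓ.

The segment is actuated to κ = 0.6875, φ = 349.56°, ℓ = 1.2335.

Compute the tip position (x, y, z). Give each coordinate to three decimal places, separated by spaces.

0.484 -0.089 1.091

θ = κ·ℓ = 0.6875 × 1.2335 = 0.84803 rad
ρ = (1 − cos θ)/κ = (1 − 0.66146)/0.6875 = 0.49242
z = sin θ / κ = 0.74998/0.6875 = 1.09088
x = ρ cos φ = 0.49242 × cos(349.56°) = 0.48427
y = ρ sin φ = 0.49242 × sin(349.56°) = -0.08923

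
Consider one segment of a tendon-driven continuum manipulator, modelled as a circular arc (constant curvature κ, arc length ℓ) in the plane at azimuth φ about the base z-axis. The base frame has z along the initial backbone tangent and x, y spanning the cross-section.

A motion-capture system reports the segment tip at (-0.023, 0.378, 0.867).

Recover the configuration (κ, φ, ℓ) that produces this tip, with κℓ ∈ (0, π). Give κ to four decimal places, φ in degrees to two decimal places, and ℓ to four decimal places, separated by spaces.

ρ = √(x²+y²) = √(-0.023² + 0.378²) = 0.37870
φ = atan2(y, x) mod 360° = atan2(0.378, -0.023) = 93.4820°
|p|² = ρ² + z² = 0.37870² + 0.867² = 0.89510
κ = 2ρ / |p|² = 2×0.37870 / 0.89510 = 0.84616
θ = 2·atan2(ρ, z) = 2·atan2(0.37870, 0.867) = 0.82363 rad
ℓ = θ/κ = 0.82363/0.84616 = 0.97338

0.8462 93.48 0.9734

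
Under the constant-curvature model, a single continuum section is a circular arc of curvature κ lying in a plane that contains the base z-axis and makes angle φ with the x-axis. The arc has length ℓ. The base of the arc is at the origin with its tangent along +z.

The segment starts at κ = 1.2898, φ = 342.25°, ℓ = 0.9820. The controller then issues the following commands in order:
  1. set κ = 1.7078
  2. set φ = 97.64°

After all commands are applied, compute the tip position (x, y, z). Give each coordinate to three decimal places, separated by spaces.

-0.086 0.642 0.582

initial: κ=1.2898, φ=342.25°, ℓ=0.9820
cmd 1: set κ=1.7078 → (κ,φ,ℓ)=(1.7078,342.25°,0.9820) → tip=(0.6168,-0.1974,0.5822)
cmd 2: set φ=97.64° → (κ,φ,ℓ)=(1.7078,97.64°,0.9820) → tip=(-0.0861,0.6419,0.5822)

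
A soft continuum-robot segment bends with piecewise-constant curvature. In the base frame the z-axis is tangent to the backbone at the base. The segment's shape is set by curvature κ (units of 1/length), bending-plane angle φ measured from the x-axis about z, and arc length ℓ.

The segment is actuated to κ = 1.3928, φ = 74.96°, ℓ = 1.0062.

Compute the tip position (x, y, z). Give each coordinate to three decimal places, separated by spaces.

θ = κ·ℓ = 1.3928 × 1.0062 = 1.40144 rad
ρ = (1 − cos θ)/κ = (1 − 0.16855)/1.3928 = 0.59696
z = sin θ / κ = 0.98569/1.3928 = 0.70771
x = ρ cos φ = 0.59696 × cos(74.96°) = 0.15491
y = ρ sin φ = 0.59696 × sin(74.96°) = 0.57651

0.155 0.577 0.708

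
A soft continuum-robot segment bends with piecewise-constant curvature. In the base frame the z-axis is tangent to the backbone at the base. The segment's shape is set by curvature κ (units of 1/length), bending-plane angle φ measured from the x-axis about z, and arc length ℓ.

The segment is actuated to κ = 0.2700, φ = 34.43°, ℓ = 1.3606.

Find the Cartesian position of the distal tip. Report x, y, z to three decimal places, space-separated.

θ = κ·ℓ = 0.2700 × 1.3606 = 0.36736 rad
ρ = (1 − cos θ)/κ = (1 − 0.93328)/0.2700 = 0.24712
z = sin θ / κ = 0.35915/0.2700 = 1.33020
x = ρ cos φ = 0.24712 × cos(34.43°) = 0.20383
y = ρ sin φ = 0.24712 × sin(34.43°) = 0.13972

0.204 0.140 1.330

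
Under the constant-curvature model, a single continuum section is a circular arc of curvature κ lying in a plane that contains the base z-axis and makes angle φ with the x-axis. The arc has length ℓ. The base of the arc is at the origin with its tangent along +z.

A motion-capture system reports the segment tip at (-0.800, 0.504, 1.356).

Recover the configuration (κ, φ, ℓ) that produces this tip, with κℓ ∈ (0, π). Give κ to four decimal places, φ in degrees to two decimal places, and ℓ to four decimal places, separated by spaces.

0.6920 147.79 1.7599

ρ = √(x²+y²) = √(-0.800² + 0.504²) = 0.94552
φ = atan2(y, x) mod 360° = atan2(0.504, -0.800) = 147.7891°
|p|² = ρ² + z² = 0.94552² + 1.356² = 2.73275
κ = 2ρ / |p|² = 2×0.94552 / 2.73275 = 0.69199
θ = 2·atan2(ρ, z) = 2·atan2(0.94552, 1.356) = 1.21781 rad
ℓ = θ/κ = 1.21781/0.69199 = 1.75985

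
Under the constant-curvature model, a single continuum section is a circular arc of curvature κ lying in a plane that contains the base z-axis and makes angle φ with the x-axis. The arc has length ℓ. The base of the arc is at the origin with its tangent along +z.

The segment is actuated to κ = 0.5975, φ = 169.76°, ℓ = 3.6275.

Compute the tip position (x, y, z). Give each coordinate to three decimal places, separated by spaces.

-2.572 0.465 1.384

θ = κ·ℓ = 0.5975 × 3.6275 = 2.16743 rad
ρ = (1 − cos θ)/κ = (1 − -0.56186)/0.5975 = 2.61399
z = sin θ / κ = 0.82723/0.5975 = 1.38449
x = ρ cos φ = 2.61399 × cos(169.76°) = -2.57236
y = ρ sin φ = 2.61399 × sin(169.76°) = 0.46469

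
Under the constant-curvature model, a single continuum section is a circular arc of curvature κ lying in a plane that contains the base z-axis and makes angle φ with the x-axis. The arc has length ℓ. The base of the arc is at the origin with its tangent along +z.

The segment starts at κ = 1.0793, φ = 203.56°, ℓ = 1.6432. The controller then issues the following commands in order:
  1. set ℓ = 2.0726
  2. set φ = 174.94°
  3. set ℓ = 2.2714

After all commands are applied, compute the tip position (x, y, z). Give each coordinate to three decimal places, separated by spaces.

initial: κ=1.0793, φ=203.56°, ℓ=1.6432
cmd 1: set ℓ=2.0726 → (κ,φ,ℓ)=(1.0793,203.56°,2.0726) → tip=(-1.3741,-0.5992,0.7284)
cmd 2: set φ=174.94° → (κ,φ,ℓ)=(1.0793,174.94°,2.0726) → tip=(-1.4933,0.1322,0.7284)
cmd 3: set ℓ=2.2714 → (κ,φ,ℓ)=(1.0793,174.94°,2.2714) → tip=(-1.6347,0.1447,0.5898)

-1.635 0.145 0.590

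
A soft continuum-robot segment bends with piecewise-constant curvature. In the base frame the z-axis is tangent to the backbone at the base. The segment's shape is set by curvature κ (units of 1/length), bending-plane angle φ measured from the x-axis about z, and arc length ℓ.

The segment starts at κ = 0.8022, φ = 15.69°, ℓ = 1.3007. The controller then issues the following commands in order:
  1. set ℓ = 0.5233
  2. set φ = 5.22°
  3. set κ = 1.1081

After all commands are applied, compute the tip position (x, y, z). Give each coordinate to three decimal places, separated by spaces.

initial: κ=0.8022, φ=15.69°, ℓ=1.3007
cmd 1: set ℓ=0.5233 → (κ,φ,ℓ)=(0.8022,15.69°,0.5233) → tip=(0.1042,0.0293,0.5081)
cmd 2: set φ=5.22° → (κ,φ,ℓ)=(0.8022,5.22°,0.5233) → tip=(0.1078,0.0098,0.5081)
cmd 3: set κ=1.1081 → (κ,φ,ℓ)=(1.1081,5.22°,0.5233) → tip=(0.1469,0.0134,0.4945)

0.147 0.013 0.494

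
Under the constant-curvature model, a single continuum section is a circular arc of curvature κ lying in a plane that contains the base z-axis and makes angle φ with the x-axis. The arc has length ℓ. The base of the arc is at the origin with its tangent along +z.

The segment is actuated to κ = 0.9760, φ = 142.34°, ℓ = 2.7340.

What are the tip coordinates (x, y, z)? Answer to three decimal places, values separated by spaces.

θ = κ·ℓ = 0.9760 × 2.7340 = 2.66838 rad
ρ = (1 − cos θ)/κ = (1 − -0.89011)/0.9760 = 1.93659
z = sin θ / κ = 0.45574/0.9760 = 0.46695
x = ρ cos φ = 1.93659 × cos(142.34°) = -1.53310
y = ρ sin φ = 1.93659 × sin(142.34°) = 1.18321

-1.533 1.183 0.467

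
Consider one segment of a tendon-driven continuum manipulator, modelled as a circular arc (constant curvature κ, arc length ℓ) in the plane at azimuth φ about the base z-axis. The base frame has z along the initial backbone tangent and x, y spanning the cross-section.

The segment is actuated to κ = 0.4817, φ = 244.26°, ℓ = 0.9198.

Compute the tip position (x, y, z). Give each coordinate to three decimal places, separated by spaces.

θ = κ·ℓ = 0.4817 × 0.9198 = 0.44307 rad
ρ = (1 − cos θ)/κ = (1 − 0.90344)/0.4817 = 0.20046
z = sin θ / κ = 0.42871/0.4817 = 0.89000
x = ρ cos φ = 0.20046 × cos(244.26°) = -0.08706
y = ρ sin φ = 0.20046 × sin(244.26°) = -0.18056

-0.087 -0.181 0.890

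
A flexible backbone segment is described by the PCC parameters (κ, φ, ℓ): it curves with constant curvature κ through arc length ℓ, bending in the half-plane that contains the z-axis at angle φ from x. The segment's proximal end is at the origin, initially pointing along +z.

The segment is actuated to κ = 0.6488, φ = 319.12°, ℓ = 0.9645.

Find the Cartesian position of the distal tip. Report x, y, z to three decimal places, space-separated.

0.221 -0.191 0.903

θ = κ·ℓ = 0.6488 × 0.9645 = 0.62577 rad
ρ = (1 − cos θ)/κ = (1 − 0.81051)/0.6488 = 0.29206
z = sin θ / κ = 0.58572/0.6488 = 0.90277
x = ρ cos φ = 0.29206 × cos(319.12°) = 0.22082
y = ρ sin φ = 0.29206 × sin(319.12°) = -0.19114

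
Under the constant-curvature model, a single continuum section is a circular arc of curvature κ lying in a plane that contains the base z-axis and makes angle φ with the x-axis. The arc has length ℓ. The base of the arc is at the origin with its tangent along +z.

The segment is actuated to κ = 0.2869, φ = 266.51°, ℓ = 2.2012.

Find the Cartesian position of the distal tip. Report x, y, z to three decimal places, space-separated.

-0.041 -0.671 2.058

θ = κ·ℓ = 0.2869 × 2.2012 = 0.63152 rad
ρ = (1 − cos θ)/κ = (1 − 0.80713)/0.2869 = 0.67226
z = sin θ / κ = 0.59038/0.2869 = 2.05778
x = ρ cos φ = 0.67226 × cos(266.51°) = -0.04092
y = ρ sin φ = 0.67226 × sin(266.51°) = -0.67101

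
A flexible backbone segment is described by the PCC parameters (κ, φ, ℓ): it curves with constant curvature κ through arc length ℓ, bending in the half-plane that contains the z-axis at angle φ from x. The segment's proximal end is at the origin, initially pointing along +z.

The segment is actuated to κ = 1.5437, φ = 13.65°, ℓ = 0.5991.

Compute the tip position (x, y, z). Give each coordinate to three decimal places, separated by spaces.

0.251 0.061 0.517

θ = κ·ℓ = 1.5437 × 0.5991 = 0.92483 rad
ρ = (1 − cos θ)/κ = (1 − 0.60197)/1.5437 = 0.25784
z = sin θ / κ = 0.79852/1.5437 = 0.51728
x = ρ cos φ = 0.25784 × cos(13.65°) = 0.25056
y = ρ sin φ = 0.25784 × sin(13.65°) = 0.06085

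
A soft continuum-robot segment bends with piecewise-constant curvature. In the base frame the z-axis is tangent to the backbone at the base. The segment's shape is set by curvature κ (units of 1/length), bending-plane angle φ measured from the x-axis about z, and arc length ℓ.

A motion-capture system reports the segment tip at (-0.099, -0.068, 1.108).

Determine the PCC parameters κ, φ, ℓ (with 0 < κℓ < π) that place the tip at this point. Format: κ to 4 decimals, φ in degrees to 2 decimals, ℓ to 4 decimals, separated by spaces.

0.1934 214.48 1.1167

ρ = √(x²+y²) = √(-0.099² + -0.068²) = 0.12010
φ = atan2(y, x) mod 360° = atan2(-0.068, -0.099) = 214.4840°
|p|² = ρ² + z² = 0.12010² + 1.108² = 1.24209
κ = 2ρ / |p|² = 2×0.12010 / 1.24209 = 0.19339
θ = 2·atan2(ρ, z) = 2·atan2(0.12010, 1.108) = 0.21595 rad
ℓ = θ/κ = 0.21595/0.19339 = 1.11666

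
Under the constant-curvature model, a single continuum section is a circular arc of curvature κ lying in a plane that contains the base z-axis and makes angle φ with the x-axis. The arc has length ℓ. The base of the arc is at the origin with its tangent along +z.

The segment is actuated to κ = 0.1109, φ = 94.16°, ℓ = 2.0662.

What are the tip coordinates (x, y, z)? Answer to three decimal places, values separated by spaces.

-0.017 0.235 2.048

θ = κ·ℓ = 0.1109 × 2.0662 = 0.22914 rad
ρ = (1 − cos θ)/κ = (1 − 0.97386)/0.1109 = 0.23569
z = sin θ / κ = 0.22714/0.1109 = 2.04817
x = ρ cos φ = 0.23569 × cos(94.16°) = -0.01710
y = ρ sin φ = 0.23569 × sin(94.16°) = 0.23507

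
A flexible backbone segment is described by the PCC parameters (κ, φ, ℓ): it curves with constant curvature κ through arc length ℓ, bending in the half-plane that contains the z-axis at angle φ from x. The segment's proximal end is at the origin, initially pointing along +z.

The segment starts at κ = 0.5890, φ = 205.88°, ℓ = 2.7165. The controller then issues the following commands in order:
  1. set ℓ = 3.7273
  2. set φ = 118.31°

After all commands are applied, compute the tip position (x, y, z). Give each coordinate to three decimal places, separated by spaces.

initial: κ=0.5890, φ=205.88°, ℓ=2.7165
cmd 1: set ℓ=3.7273 → (κ,φ,ℓ)=(0.5890,205.88°,3.7273) → tip=(-2.4208,-1.1744,1.3773)
cmd 2: set φ=118.31° → (κ,φ,ℓ)=(0.5890,118.31°,3.7273) → tip=(-1.2760,2.3688,1.3773)

-1.276 2.369 1.377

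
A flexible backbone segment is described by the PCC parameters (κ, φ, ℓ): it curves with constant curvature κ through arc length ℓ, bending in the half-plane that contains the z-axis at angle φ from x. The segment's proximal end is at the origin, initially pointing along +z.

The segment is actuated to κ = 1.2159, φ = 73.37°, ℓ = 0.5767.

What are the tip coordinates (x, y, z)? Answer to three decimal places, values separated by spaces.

0.056 0.186 0.531

θ = κ·ℓ = 1.2159 × 0.5767 = 0.70121 rad
ρ = (1 − cos θ)/κ = (1 − 0.76406)/1.2159 = 0.19404
z = sin θ / κ = 0.64514/1.2159 = 0.53059
x = ρ cos φ = 0.19404 × cos(73.37°) = 0.05553
y = ρ sin φ = 0.19404 × sin(73.37°) = 0.18593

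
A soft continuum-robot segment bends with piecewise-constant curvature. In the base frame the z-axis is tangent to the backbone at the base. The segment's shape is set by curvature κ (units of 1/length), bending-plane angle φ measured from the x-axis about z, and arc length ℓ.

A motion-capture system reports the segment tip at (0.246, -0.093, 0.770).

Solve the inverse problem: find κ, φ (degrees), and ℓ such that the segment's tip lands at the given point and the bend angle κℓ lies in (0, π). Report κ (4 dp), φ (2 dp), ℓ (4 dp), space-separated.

0.7945 339.29 0.8286

ρ = √(x²+y²) = √(0.246² + -0.093²) = 0.26299
φ = atan2(y, x) mod 360° = atan2(-0.093, 0.246) = 339.2910°
|p|² = ρ² + z² = 0.26299² + 0.770² = 0.66207
κ = 2ρ / |p|² = 2×0.26299 / 0.66207 = 0.79446
θ = 2·atan2(ρ, z) = 2·atan2(0.26299, 0.770) = 0.65825 rad
ℓ = θ/κ = 0.65825/0.79446 = 0.82855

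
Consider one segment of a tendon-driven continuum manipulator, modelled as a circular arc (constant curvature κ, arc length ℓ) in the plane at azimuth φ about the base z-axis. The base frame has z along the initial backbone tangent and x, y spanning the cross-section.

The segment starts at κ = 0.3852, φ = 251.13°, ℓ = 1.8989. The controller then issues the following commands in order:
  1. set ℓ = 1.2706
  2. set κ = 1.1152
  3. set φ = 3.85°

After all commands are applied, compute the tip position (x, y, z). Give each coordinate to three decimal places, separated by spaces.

initial: κ=0.3852, φ=251.13°, ℓ=1.8989
cmd 1: set ℓ=1.2706 → (κ,φ,ℓ)=(0.3852,251.13°,1.2706) → tip=(-0.0986,-0.2884,1.2205)
cmd 2: set κ=1.1152 → (κ,φ,ℓ)=(1.1152,251.13°,1.2706) → tip=(-0.2456,-0.7185,0.8861)
cmd 3: set φ=3.85° → (κ,φ,ℓ)=(1.1152,3.85°,1.2706) → tip=(0.7576,0.0510,0.8861)

0.758 0.051 0.886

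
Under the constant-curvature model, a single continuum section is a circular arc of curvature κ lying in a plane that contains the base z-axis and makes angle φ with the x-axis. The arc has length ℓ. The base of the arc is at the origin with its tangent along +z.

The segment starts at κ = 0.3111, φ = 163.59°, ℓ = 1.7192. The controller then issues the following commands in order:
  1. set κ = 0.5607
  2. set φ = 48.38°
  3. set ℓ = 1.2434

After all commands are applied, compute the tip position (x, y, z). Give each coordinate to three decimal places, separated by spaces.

0.276 0.311 1.145

initial: κ=0.3111, φ=163.59°, ℓ=1.7192
cmd 1: set κ=0.5607 → (κ,φ,ℓ)=(0.5607,163.59°,1.7192) → tip=(-0.7352,0.2165,1.4651)
cmd 2: set φ=48.38° → (κ,φ,ℓ)=(0.5607,48.38°,1.7192) → tip=(0.5090,0.5729,1.4651)
cmd 3: set ℓ=1.2434 → (κ,φ,ℓ)=(0.5607,48.38°,1.2434) → tip=(0.2764,0.3111,1.1451)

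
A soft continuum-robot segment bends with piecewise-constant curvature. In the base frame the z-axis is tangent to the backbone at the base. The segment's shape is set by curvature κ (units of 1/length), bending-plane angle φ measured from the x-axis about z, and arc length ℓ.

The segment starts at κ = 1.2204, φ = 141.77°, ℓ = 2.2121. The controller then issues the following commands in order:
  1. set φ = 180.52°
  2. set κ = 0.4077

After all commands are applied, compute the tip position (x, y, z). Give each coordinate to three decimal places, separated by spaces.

initial: κ=1.2204, φ=141.77°, ℓ=2.2121
cmd 1: set φ=180.52° → (κ,φ,ℓ)=(1.2204,180.52°,2.2121) → tip=(-1.5600,-0.0142,0.3505)
cmd 2: set κ=0.4077 → (κ,φ,ℓ)=(0.4077,180.52°,2.2121) → tip=(-0.9317,-0.0085,1.9242)

-0.932 -0.008 1.924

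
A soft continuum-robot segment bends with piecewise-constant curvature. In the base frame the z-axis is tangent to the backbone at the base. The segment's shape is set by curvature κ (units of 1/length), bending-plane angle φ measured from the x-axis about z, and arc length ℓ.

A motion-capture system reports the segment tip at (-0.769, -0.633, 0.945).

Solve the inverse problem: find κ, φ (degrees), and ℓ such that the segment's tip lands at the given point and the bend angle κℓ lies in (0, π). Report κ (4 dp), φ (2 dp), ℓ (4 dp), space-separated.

1.0567 219.46 1.5362

ρ = √(x²+y²) = √(-0.769² + -0.633²) = 0.99602
φ = atan2(y, x) mod 360° = atan2(-0.633, -0.769) = 219.4594°
|p|² = ρ² + z² = 0.99602² + 0.945² = 1.88508
κ = 2ρ / |p|² = 2×0.99602 / 1.88508 = 1.05674
θ = 2·atan2(ρ, z) = 2·atan2(0.99602, 0.945) = 1.62335 rad
ℓ = θ/κ = 1.62335/1.05674 = 1.53619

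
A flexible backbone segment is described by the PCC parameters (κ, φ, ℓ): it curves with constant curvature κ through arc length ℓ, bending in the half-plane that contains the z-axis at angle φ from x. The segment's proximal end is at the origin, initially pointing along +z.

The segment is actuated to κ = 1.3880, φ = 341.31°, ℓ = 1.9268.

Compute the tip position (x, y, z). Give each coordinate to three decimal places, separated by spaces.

1.292 -0.437 0.324

θ = κ·ℓ = 1.3880 × 1.9268 = 2.67440 rad
ρ = (1 − cos θ)/κ = (1 − -0.89284)/1.3880 = 1.36371
z = sin θ / κ = 0.45038/1.3880 = 0.32448
x = ρ cos φ = 1.36371 × cos(341.31°) = 1.29180
y = ρ sin φ = 1.36371 × sin(341.31°) = -0.43700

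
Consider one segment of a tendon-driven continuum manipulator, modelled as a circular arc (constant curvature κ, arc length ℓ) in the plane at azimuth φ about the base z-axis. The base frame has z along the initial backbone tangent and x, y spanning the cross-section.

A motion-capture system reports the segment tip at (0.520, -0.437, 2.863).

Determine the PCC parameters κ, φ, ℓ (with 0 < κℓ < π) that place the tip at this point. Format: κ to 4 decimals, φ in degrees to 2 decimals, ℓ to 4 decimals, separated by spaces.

ρ = √(x²+y²) = √(0.520² + -0.437²) = 0.67924
φ = atan2(y, x) mod 360° = atan2(-0.437, 0.520) = 319.9568°
|p|² = ρ² + z² = 0.67924² + 2.863² = 8.65814
κ = 2ρ / |p|² = 2×0.67924 / 8.65814 = 0.15690
θ = 2·atan2(ρ, z) = 2·atan2(0.67924, 2.863) = 0.46588 rad
ℓ = θ/κ = 0.46588/0.15690 = 2.96925

0.1569 319.96 2.9693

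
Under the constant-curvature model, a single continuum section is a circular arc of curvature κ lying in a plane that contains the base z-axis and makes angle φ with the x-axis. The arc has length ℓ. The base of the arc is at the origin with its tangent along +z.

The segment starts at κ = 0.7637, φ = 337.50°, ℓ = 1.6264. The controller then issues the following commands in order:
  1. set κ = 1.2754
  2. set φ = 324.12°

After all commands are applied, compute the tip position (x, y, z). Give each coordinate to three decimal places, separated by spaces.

initial: κ=0.7637, φ=337.50°, ℓ=1.6264
cmd 1: set κ=1.2754 → (κ,φ,ℓ)=(1.2754,337.50°,1.6264) → tip=(1.0739,-0.4448,0.6868)
cmd 2: set φ=324.12° → (κ,φ,ℓ)=(1.2754,324.12°,1.6264) → tip=(0.9418,-0.6813,0.6868)

0.942 -0.681 0.687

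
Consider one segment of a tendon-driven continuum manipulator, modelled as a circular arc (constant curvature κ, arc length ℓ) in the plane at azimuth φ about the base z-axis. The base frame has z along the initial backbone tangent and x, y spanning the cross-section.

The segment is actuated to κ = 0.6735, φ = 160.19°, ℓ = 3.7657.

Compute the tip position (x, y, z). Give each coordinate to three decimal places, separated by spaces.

-2.546 0.917 0.845

θ = κ·ℓ = 0.6735 × 3.7657 = 2.53620 rad
ρ = (1 − cos θ)/κ = (1 − -0.82228)/0.6735 = 2.70568
z = sin θ / κ = 0.56909/0.6735 = 0.84497
x = ρ cos φ = 2.70568 × cos(160.19°) = -2.54557
y = ρ sin φ = 2.70568 × sin(160.19°) = 0.91696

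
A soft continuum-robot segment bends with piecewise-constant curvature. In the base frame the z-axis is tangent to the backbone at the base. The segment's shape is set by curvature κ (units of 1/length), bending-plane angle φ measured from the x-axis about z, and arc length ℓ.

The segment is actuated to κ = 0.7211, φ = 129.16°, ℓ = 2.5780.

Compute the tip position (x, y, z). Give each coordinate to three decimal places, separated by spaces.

-1.125 1.381 1.330

θ = κ·ℓ = 0.7211 × 2.5780 = 1.85900 rad
ρ = (1 − cos θ)/κ = (1 − -0.28423)/0.7211 = 1.78093
z = sin θ / κ = 0.95876/0.7211 = 1.32958
x = ρ cos φ = 1.78093 × cos(129.16°) = -1.12463
y = ρ sin φ = 1.78093 × sin(129.16°) = 1.38090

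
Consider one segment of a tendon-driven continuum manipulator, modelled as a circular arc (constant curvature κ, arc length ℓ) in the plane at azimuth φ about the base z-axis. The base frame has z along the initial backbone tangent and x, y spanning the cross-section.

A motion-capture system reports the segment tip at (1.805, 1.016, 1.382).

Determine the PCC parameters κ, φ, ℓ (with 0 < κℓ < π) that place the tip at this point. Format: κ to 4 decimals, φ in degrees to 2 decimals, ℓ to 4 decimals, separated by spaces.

0.6681 29.37 2.9408

ρ = √(x²+y²) = √(1.805² + 1.016²) = 2.07130
φ = atan2(y, x) mod 360° = atan2(1.016, 1.805) = 29.3743°
|p|² = ρ² + z² = 2.07130² + 1.382² = 6.20021
κ = 2ρ / |p|² = 2×2.07130 / 6.20021 = 0.66814
θ = 2·atan2(ρ, z) = 2·atan2(2.07130, 1.382) = 1.96483 rad
ℓ = θ/κ = 1.96483/0.66814 = 2.94075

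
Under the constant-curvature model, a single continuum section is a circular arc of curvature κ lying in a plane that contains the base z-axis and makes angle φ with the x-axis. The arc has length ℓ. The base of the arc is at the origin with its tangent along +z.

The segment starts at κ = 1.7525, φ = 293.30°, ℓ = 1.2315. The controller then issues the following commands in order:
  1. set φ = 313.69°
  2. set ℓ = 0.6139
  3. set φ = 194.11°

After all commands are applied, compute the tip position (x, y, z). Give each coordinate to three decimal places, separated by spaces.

-0.291 -0.073 0.502

initial: κ=1.7525, φ=293.30°, ℓ=1.2315
cmd 1: set φ=313.69° → (κ,φ,ℓ)=(1.7525,313.69°,1.2315) → tip=(0.6126,-0.6413,0.4750)
cmd 2: set ℓ=0.6139 → (κ,φ,ℓ)=(1.7525,313.69°,0.6139) → tip=(0.2069,-0.2166,0.5021)
cmd 3: set φ=194.11° → (κ,φ,ℓ)=(1.7525,194.11°,0.6139) → tip=(-0.2905,-0.0730,0.5021)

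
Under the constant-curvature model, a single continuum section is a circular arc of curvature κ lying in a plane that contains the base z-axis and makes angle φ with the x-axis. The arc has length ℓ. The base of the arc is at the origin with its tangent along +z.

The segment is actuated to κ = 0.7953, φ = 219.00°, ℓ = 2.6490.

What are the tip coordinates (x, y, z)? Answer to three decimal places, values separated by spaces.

θ = κ·ℓ = 0.7953 × 2.6490 = 2.10675 rad
ρ = (1 − cos θ)/κ = (1 − -0.51066)/0.7953 = 1.89949
z = sin θ / κ = 0.85978/0.7953 = 1.08108
x = ρ cos φ = 1.89949 × cos(219.00°) = -1.47618
y = ρ sin φ = 1.89949 × sin(219.00°) = -1.19539

-1.476 -1.195 1.081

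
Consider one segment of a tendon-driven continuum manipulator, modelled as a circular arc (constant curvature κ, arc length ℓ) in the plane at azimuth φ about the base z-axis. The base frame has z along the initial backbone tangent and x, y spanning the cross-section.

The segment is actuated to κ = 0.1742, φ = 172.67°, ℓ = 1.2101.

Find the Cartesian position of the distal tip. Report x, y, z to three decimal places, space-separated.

-0.126 0.016 1.201

θ = κ·ℓ = 0.1742 × 1.2101 = 0.21080 rad
ρ = (1 − cos θ)/κ = (1 − 0.97786)/0.1742 = 0.12707
z = sin θ / κ = 0.20924/0.1742 = 1.20116
x = ρ cos φ = 0.12707 × cos(172.67°) = -0.12603
y = ρ sin φ = 0.12707 × sin(172.67°) = 0.01621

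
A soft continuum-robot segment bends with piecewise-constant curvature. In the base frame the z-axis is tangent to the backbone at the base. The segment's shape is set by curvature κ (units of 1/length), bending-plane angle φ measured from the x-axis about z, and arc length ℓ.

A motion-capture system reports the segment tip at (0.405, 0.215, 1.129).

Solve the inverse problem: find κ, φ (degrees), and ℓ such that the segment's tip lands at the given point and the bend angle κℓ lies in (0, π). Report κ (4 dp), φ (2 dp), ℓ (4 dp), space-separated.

ρ = √(x²+y²) = √(0.405² + 0.215²) = 0.45853
φ = atan2(y, x) mod 360° = atan2(0.215, 0.405) = 27.9622°
|p|² = ρ² + z² = 0.45853² + 1.129² = 1.48489
κ = 2ρ / |p|² = 2×0.45853 / 1.48489 = 0.61759
θ = 2·atan2(ρ, z) = 2·atan2(0.45853, 1.129) = 0.77157 rad
ℓ = θ/κ = 0.77157/0.61759 = 1.24932

0.6176 27.96 1.2493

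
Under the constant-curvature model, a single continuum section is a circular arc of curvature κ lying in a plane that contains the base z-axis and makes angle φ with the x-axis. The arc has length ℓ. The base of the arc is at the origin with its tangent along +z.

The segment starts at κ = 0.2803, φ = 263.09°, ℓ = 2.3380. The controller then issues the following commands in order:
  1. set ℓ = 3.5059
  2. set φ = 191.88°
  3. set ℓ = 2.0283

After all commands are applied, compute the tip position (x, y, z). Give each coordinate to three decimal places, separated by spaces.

initial: κ=0.2803, φ=263.09°, ℓ=2.3380
cmd 1: set ℓ=3.5059 → (κ,φ,ℓ)=(0.2803,263.09°,3.5059) → tip=(-0.1911,-1.5768,2.9682)
cmd 2: set φ=191.88° → (κ,φ,ℓ)=(0.2803,191.88°,3.5059) → tip=(-1.5544,-0.3270,2.9682)
cmd 3: set ℓ=2.0283 → (κ,φ,ℓ)=(0.2803,191.88°,2.0283) → tip=(-0.5492,-0.1155,1.9208)

-0.549 -0.116 1.921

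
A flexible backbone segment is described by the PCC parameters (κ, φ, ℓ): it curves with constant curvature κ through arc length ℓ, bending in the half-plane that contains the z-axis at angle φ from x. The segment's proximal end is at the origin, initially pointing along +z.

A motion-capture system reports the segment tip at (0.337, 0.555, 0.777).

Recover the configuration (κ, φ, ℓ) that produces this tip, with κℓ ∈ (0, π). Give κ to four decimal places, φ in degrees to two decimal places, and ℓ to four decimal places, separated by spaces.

1.2665 58.73 1.0992

ρ = √(x²+y²) = √(0.337² + 0.555²) = 0.64930
φ = atan2(y, x) mod 360° = atan2(0.555, 0.337) = 58.7336°
|p|² = ρ² + z² = 0.64930² + 0.777² = 1.02532
κ = 2ρ / |p|² = 2×0.64930 / 1.02532 = 1.26653
θ = 2·atan2(ρ, z) = 2·atan2(0.64930, 0.777) = 1.39221 rad
ℓ = θ/κ = 1.39221/1.26653 = 1.09923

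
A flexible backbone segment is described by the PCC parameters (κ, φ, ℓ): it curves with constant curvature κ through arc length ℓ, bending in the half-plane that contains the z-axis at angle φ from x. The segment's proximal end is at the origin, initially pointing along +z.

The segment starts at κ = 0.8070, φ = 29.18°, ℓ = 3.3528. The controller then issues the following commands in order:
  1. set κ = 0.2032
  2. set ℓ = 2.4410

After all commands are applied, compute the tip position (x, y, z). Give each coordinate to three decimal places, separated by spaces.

initial: κ=0.8070, φ=29.18°, ℓ=3.3528
cmd 1: set κ=0.2032 → (κ,φ,ℓ)=(0.2032,29.18°,3.3528) → tip=(0.9592,0.5356,3.0994)
cmd 2: set ℓ=2.4410 → (κ,φ,ℓ)=(0.2032,29.18°,2.4410) → tip=(0.5178,0.2892,2.3421)

0.518 0.289 2.342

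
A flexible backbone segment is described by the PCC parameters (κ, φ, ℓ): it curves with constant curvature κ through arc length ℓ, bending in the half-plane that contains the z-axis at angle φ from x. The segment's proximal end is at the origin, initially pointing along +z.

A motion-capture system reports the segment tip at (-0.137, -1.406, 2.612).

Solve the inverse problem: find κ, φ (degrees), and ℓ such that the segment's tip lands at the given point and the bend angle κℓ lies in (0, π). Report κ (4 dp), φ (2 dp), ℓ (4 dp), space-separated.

ρ = √(x²+y²) = √(-0.137² + -1.406²) = 1.41266
φ = atan2(y, x) mod 360° = atan2(-1.406, -0.137) = 264.4347°
|p|² = ρ² + z² = 1.41266² + 2.612² = 8.81815
κ = 2ρ / |p|² = 2×1.41266 / 8.81815 = 0.32040
θ = 2·atan2(ρ, z) = 2·atan2(1.41266, 2.612) = 0.99156 rad
ℓ = θ/κ = 0.99156/0.32040 = 3.09477

0.3204 264.43 3.0948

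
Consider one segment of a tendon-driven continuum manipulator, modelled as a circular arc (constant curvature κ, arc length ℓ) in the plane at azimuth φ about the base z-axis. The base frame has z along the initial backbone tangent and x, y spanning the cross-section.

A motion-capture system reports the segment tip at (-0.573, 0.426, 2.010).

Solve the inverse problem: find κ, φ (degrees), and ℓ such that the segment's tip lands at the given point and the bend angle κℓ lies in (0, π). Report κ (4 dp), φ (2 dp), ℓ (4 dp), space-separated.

0.3139 143.37 2.1750

ρ = √(x²+y²) = √(-0.573² + 0.426²) = 0.71401
φ = atan2(y, x) mod 360° = atan2(0.426, -0.573) = 143.3708°
|p|² = ρ² + z² = 0.71401² + 2.010² = 4.54990
κ = 2ρ / |p|² = 2×0.71401 / 4.54990 = 0.31386
θ = 2·atan2(ρ, z) = 2·atan2(0.71401, 2.010) = 0.68265 rad
ℓ = θ/κ = 0.68265/0.31386 = 2.17504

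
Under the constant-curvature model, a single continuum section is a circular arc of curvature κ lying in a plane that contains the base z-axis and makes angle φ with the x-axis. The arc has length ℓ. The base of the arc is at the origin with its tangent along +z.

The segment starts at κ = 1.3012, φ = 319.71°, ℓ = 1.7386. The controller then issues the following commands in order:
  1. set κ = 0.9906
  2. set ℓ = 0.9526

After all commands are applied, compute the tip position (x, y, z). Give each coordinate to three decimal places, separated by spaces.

0.318 -0.270 0.817

initial: κ=1.3012, φ=319.71°, ℓ=1.7386
cmd 1: set κ=0.9906 → (κ,φ,ℓ)=(0.9906,319.71°,1.7386) → tip=(0.8862,-0.7513,0.9979)
cmd 2: set ℓ=0.9526 → (κ,φ,ℓ)=(0.9906,319.71°,0.9526) → tip=(0.3181,-0.2697,0.8174)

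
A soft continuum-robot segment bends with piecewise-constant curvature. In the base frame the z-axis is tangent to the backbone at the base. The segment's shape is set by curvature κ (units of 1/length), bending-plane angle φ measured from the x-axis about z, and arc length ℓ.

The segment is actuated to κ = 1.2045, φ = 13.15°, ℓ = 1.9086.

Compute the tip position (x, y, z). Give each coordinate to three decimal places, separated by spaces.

θ = κ·ℓ = 1.2045 × 1.9086 = 2.29891 rad
ρ = (1 − cos θ)/κ = (1 − -0.66546)/1.2045 = 1.38270
z = sin θ / κ = 0.74643/1.2045 = 0.61970
x = ρ cos φ = 1.38270 × cos(13.15°) = 1.34644
y = ρ sin φ = 1.38270 × sin(13.15°) = 0.31457

1.346 0.315 0.620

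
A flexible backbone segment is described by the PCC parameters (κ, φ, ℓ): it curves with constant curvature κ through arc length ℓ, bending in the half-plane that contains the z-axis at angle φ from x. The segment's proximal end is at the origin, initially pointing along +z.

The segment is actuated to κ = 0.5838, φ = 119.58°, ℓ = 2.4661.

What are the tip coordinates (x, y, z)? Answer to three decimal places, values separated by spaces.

θ = κ·ℓ = 0.5838 × 2.4661 = 1.43971 rad
ρ = (1 − cos θ)/κ = (1 − 0.13071)/0.5838 = 1.48902
z = sin θ / κ = 0.99142/0.5838 = 1.69822
x = ρ cos φ = 1.48902 × cos(119.58°) = -0.73504
y = ρ sin φ = 1.48902 × sin(119.58°) = 1.29495

-0.735 1.295 1.698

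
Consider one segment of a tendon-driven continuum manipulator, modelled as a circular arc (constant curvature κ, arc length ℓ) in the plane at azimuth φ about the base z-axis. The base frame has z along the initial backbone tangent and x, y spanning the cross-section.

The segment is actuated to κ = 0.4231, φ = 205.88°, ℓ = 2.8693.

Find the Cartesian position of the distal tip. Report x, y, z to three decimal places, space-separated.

θ = κ·ℓ = 0.4231 × 2.8693 = 1.21400 rad
ρ = (1 − cos θ)/κ = (1 − 0.34927)/0.4231 = 1.53800
z = sin θ / κ = 0.93702/0.4231 = 2.21466
x = ρ cos φ = 1.53800 × cos(205.88°) = -1.38375
y = ρ sin φ = 1.53800 × sin(205.88°) = -0.67132

-1.384 -0.671 2.215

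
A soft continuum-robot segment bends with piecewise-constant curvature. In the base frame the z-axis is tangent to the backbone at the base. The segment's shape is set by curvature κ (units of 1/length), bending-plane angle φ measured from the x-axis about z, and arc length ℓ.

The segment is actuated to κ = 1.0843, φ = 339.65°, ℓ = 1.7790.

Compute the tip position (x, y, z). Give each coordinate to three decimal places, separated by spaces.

1.168 -0.433 0.864

θ = κ·ℓ = 1.0843 × 1.7790 = 1.92897 rad
ρ = (1 − cos θ)/κ = (1 − -0.35056)/1.0843 = 1.24556
z = sin θ / κ = 0.93654/1.0843 = 0.86373
x = ρ cos φ = 1.24556 × cos(339.65°) = 1.16782
y = ρ sin φ = 1.24556 × sin(339.65°) = -0.43315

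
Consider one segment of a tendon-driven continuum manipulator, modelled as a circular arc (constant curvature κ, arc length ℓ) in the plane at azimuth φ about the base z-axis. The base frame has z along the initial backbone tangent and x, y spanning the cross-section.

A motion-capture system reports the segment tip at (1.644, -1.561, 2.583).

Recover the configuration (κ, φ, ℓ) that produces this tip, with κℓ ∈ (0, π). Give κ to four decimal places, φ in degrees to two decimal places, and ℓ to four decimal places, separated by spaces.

ρ = √(x²+y²) = √(1.644² + -1.561²) = 2.26704
φ = atan2(y, x) mod 360° = atan2(-1.561, 1.644) = 316.4835°
|p|² = ρ² + z² = 2.26704² + 2.583² = 11.81135
κ = 2ρ / |p|² = 2×2.26704 / 11.81135 = 0.38387
θ = 2·atan2(ρ, z) = 2·atan2(2.26704, 2.583) = 1.44069 rad
ℓ = θ/κ = 1.44069/0.38387 = 3.75302

0.3839 316.48 3.7530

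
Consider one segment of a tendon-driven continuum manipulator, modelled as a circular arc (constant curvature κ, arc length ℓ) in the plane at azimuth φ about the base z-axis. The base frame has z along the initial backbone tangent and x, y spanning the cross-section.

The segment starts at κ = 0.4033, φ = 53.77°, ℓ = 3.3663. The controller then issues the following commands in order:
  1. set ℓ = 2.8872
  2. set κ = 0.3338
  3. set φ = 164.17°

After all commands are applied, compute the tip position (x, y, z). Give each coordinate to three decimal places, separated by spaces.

-1.238 0.351 2.461

initial: κ=0.4033, φ=53.77°, ℓ=3.3663
cmd 1: set ℓ=2.8872 → (κ,φ,ℓ)=(0.4033,53.77°,2.8872) → tip=(0.8862,1.2095,2.2776)
cmd 2: set κ=0.3338 → (κ,φ,ℓ)=(0.3338,53.77°,2.8872) → tip=(0.7606,1.0380,2.4606)
cmd 3: set φ=164.17° → (κ,φ,ℓ)=(0.3338,164.17°,2.8872) → tip=(-1.2381,0.3510,2.4606)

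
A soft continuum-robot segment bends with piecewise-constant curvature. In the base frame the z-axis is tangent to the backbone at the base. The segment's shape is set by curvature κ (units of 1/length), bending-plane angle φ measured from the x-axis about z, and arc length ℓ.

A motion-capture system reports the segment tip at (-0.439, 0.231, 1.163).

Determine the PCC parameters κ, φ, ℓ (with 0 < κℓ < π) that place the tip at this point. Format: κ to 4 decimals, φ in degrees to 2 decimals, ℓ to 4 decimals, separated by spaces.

0.6206 152.25 1.2993

ρ = √(x²+y²) = √(-0.439² + 0.231²) = 0.49607
φ = atan2(y, x) mod 360° = atan2(0.231, -0.439) = 152.2468°
|p|² = ρ² + z² = 0.49607² + 1.163² = 1.59865
κ = 2ρ / |p|² = 2×0.49607 / 1.59865 = 0.62061
θ = 2·atan2(ρ, z) = 2·atan2(0.49607, 1.163) = 0.80635 rad
ℓ = θ/κ = 0.80635/0.62061 = 1.29929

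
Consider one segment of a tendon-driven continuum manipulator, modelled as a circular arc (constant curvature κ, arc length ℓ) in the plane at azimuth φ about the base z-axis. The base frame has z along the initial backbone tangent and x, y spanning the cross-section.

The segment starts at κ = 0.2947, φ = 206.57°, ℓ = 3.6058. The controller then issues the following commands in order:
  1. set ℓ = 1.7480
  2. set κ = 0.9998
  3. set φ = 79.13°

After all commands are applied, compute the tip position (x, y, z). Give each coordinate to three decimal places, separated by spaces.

initial: κ=0.2947, φ=206.57°, ℓ=3.6058
cmd 1: set ℓ=1.7480 → (κ,φ,ℓ)=(0.2947,206.57°,1.7480) → tip=(-0.3939,-0.1970,1.6717)
cmd 2: set κ=0.9998 → (κ,φ,ℓ)=(0.9998,206.57°,1.7480) → tip=(-1.0520,-0.5261,0.9846)
cmd 3: set φ=79.13° → (κ,φ,ℓ)=(0.9998,79.13°,1.7480) → tip=(0.2218,1.1551,0.9846)

0.222 1.155 0.985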